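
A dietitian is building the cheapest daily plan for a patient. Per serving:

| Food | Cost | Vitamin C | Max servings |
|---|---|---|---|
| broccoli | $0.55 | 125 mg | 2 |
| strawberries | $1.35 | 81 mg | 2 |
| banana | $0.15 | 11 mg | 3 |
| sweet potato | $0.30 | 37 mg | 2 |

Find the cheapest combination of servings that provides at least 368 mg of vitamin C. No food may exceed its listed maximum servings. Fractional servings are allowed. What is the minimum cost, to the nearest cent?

$2.33

Cost per mg of vitamin C: broccoli $0.0044, sweet potato $0.0081, banana $0.0136, strawberries $0.0167.
Take 2 servings of broccoli: +250.0 mg vitamin C for $1.10 (total $1.10, still need 118.0 mg).
Take 2 servings of sweet potato: +74.0 mg vitamin C for $0.60 (total $1.70, still need 44.0 mg).
Take 3 servings of banana: +33.0 mg vitamin C for $0.45 (total $2.15, still need 11.0 mg).
Take 0.1358 servings of strawberries: +11.0 mg vitamin C for $0.18 (total $2.33, still need 0.0 mg).
Greedy by cheapest-per-mg is optimal for a single linear constraint, so the minimum cost is $2.33.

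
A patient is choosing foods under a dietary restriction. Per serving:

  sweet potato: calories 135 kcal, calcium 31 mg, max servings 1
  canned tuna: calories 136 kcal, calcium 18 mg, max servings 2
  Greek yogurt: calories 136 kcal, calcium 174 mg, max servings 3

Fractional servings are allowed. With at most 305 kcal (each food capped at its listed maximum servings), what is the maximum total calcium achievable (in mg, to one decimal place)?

Calcium per kcal: Greek yogurt 1.279, sweet potato 0.2296, canned tuna 0.1324.
Take 2.243 servings of Greek yogurt: uses 305 kcal, +390.2 mg calcium (running total 390.2 mg).
Filling greedily by calcium-per-kcal is optimal for one linear limit, giving 390.2 mg.

390.2 mg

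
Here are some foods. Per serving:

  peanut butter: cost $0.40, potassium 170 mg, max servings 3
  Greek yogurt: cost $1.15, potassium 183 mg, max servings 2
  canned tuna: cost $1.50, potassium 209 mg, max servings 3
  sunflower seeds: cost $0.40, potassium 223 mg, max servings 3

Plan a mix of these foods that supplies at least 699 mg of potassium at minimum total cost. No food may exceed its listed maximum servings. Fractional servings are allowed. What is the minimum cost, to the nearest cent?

$1.27

Cost per mg of potassium: sunflower seeds $0.0018, peanut butter $0.0024, Greek yogurt $0.0063, canned tuna $0.0072.
Take 3 servings of sunflower seeds: +669.0 mg potassium for $1.20 (total $1.20, still need 30.0 mg).
Take 0.1765 servings of peanut butter: +30.0 mg potassium for $0.07 (total $1.27, still need 0.0 mg).
Greedy by cheapest-per-mg is optimal for a single linear constraint, so the minimum cost is $1.27.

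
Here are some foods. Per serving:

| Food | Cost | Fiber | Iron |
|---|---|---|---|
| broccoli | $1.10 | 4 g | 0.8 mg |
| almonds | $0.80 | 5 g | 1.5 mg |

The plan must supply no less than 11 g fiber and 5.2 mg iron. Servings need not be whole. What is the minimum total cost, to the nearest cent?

A basic optimal solution has at most two foods positive. Try each food alone and each pair with both targets met exactly.
broccoli only: max(11/4, 5.2/0.8) = 6.5 servings → $7.15.
almonds only: max(11/5, 5.2/1.5) = 3.467 servings → $2.77.
broccoli + almonds: intersection lies outside the first quadrant.
Cheapest feasible corner: $2.77.

$2.77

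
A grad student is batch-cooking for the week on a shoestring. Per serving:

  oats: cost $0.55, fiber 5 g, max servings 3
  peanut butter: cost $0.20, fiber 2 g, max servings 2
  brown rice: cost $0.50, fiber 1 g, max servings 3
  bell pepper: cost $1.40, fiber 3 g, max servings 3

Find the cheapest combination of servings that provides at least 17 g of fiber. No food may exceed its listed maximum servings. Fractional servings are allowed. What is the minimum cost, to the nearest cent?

Cost per g of fiber: peanut butter $0.1000, oats $0.1100, bell pepper $0.4667, brown rice $0.5000.
Take 2 servings of peanut butter: +4.0 g fiber for $0.40 (total $0.40, still need 13.0 g).
Take 2.6 servings of oats: +13.0 g fiber for $1.43 (total $1.83, still need 0.0 g).
Filling from the cheapest source first is optimal under one linear minimum: $1.83.

$1.83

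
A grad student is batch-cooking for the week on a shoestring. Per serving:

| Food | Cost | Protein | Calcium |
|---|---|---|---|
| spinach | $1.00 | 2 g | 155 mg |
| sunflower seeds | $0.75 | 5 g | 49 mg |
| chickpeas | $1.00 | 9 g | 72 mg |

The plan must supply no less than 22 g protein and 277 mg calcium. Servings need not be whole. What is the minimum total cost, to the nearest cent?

At the optimum either one food covers both requirements or two foods hit both targets exactly; no other combination can be cheaper.
spinach only: max(22/2, 277/155) = 11 servings → $11.00.
sunflower seeds only: max(22/5, 277/49) = 5.653 servings → $4.24.
chickpeas only: max(22/9, 277/72) = 3.847 servings → $3.85.
spinach + sunflower seeds with both tight: 0.4535 servings and 4.219 servings → $3.62.
spinach + chickpeas with both tight: 0.7266 servings and 2.283 servings → $3.01.
sunflower seeds + chickpeas: the both-tight solution has a negative serving — not a feasible corner.
Cheapest feasible corner: $3.01.

$3.01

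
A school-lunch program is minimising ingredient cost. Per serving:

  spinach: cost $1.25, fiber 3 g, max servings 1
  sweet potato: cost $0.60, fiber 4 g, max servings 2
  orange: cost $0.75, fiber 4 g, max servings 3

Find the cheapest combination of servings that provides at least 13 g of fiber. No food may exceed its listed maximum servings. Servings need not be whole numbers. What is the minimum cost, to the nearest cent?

Cost per g of fiber: sweet potato $0.1500, orange $0.1875, spinach $0.4167.
Take 2 servings of sweet potato: +8.0 g fiber for $1.20 (total $1.20, still need 5.0 g).
Take 1.25 servings of orange: +5.0 g fiber for $0.94 (total $2.14, still need 0.0 g).
Filling from the cheapest source first is optimal under one linear minimum: $2.14.

$2.14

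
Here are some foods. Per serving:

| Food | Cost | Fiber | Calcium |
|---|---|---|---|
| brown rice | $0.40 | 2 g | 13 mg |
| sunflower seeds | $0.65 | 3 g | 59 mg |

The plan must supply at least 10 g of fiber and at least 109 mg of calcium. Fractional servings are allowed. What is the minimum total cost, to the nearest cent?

Minimising a linear cost over {fiber ≥ 10, calcium ≥ 109, servings ≥ 0} — the optimum is at a vertex, using one or two foods.
brown rice only: max(10/2, 109/13) = 8.385 servings → $3.35.
sunflower seeds only: max(10/3, 109/59) = 3.333 servings → $2.17.
brown rice + sunflower seeds with both tight: 3.329 servings and 1.114 servings → $2.06.
Cheapest feasible corner: $2.06.

$2.06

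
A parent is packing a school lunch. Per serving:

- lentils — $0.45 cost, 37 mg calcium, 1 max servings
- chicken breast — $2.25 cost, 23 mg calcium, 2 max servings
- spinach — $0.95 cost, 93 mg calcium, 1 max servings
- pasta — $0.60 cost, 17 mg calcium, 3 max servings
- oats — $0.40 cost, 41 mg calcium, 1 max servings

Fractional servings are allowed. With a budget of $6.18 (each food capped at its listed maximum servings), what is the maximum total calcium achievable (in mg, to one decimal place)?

248.4 mg

Calcium per dollar: oats 102.5, spinach 97.89, lentils 82.22, pasta 28.33, chicken breast 10.22.
Take 1 serving of oats: spends $0.40, +41.0 mg calcium (running total 41.0 mg).
Take 1 serving of spinach: spends $0.95, +93.0 mg calcium (running total 134.0 mg).
Take 1 serving of lentils: spends $0.45, +37.0 mg calcium (running total 171.0 mg).
Take 3 servings of pasta: spends $1.80, +51.0 mg calcium (running total 222.0 mg).
Take 1.147 servings of chicken breast: spends $2.58, +26.4 mg calcium (running total 248.4 mg).
Filling greedily by calcium-per-dollar is optimal for one linear limit, giving 248.4 mg.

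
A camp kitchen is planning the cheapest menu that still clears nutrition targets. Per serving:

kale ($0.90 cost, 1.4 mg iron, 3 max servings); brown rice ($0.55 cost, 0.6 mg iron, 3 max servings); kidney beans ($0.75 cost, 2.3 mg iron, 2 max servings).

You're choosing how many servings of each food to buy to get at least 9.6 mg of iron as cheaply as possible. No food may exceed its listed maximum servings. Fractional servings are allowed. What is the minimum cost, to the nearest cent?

Cost per mg of iron: kidney beans $0.3261, kale $0.6429, brown rice $0.9167.
Take 2 servings of kidney beans: +4.6 mg iron for $1.50 (total $1.50, still need 5.0 mg).
Take 3 servings of kale: +4.2 mg iron for $2.70 (total $4.20, still need 0.8 mg).
Take 1.333 servings of brown rice: +0.8 mg iron for $0.73 (total $4.93, still need 0.0 mg).
Filling from the cheapest source first is optimal under one linear minimum: $4.93.

$4.93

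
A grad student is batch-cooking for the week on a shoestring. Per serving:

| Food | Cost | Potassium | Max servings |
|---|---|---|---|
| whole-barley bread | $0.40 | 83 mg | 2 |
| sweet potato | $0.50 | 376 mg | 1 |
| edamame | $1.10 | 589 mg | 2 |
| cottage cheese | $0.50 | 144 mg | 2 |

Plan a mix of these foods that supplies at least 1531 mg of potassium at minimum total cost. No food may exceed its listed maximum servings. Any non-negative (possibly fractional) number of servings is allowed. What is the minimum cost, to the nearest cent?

Cost per mg of potassium: sweet potato $0.0013, edamame $0.0019, cottage cheese $0.0035, whole-barley bread $0.0048.
Take 1 serving of sweet potato: +376.0 mg potassium for $0.50 (total $0.50, still need 1155.0 mg).
Take 1.961 servings of edamame: +1155.0 mg potassium for $2.16 (total $2.66, still need 0.0 mg).
Greedy by cheapest-per-mg is optimal for a single linear constraint, so the minimum cost is $2.66.

$2.66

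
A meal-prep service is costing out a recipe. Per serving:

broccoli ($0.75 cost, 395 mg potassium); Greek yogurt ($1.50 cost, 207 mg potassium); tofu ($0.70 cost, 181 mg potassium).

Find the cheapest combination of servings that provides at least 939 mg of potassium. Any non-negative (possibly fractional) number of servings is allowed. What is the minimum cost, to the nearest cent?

$1.78

Cost per mg of potassium: broccoli $0.0019, tofu $0.0039, Greek yogurt $0.0072.
With no serving limits, use only broccoli: 939 mg / 395 mg = 2.377 servings × $0.75 = $1.78.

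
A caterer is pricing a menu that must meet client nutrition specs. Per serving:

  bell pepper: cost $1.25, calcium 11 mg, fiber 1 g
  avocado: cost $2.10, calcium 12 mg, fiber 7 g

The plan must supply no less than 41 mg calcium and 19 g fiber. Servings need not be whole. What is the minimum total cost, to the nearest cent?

An LP optimum is at a vertex; with two nutrient constraints at most two foods are used. Check each candidate.
bell pepper only: max(41/11, 19/1) = 19 servings → $23.75.
avocado only: max(41/12, 19/7) = 3.417 servings → $7.17.
bell pepper + avocado with both tight: 0.9077 servings and 2.585 servings → $6.56.
Cheapest feasible corner: $6.56.

$6.56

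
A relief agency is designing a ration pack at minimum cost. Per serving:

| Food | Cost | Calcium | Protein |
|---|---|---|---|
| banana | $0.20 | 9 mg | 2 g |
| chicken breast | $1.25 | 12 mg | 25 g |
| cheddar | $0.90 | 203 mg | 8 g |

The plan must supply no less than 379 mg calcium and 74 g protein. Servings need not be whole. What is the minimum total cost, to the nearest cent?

$4.56

banana only: max(379/9, 74/2) = 42.11 servings → $8.42.
chicken breast only: max(379/12, 74/25) = 31.58 servings → $39.48.
cheddar only: max(379/203, 74/8) = 9.25 servings → $8.32.
banana + chicken breast with both targets exact would need a negative amount; discard.
banana + cheddar with both tight: 35.9 servings and 0.2754 servings → $7.43.
chicken breast + cheddar with both tight: 2.408 servings and 1.725 servings → $4.56.
So the least-cost plan costs $4.56.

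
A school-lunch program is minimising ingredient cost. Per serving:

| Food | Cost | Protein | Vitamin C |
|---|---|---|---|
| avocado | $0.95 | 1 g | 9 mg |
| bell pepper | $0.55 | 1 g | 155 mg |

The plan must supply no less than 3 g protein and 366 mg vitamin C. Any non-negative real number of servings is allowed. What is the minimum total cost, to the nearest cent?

With two linear requirements the optimum uses one or two foods; enumerate the corners.
avocado only: max(3/1, 366/9) = 40.67 servings → $38.63.
bell pepper only: max(3/1, 366/155) = 3 servings → $1.65.
avocado + bell pepper with both tight: 0.6781 servings and 2.322 servings → $1.92.
Cheapest feasible corner: $1.65.

$1.65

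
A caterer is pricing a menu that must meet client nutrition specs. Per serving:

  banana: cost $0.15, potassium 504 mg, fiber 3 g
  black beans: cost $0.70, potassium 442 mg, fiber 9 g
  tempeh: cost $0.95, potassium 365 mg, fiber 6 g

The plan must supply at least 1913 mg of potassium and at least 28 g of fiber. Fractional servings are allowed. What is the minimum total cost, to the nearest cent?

$1.40

A basic optimal solution has at most two foods positive. Try each food alone and each pair with both targets met exactly.
banana only: max(1913/504, 28/3) = 9.333 servings → $1.40.
black beans only: max(1913/442, 28/9) = 4.328 servings → $3.03.
tempeh only: max(1913/365, 28/6) = 5.241 servings → $4.98.
banana + black beans with both tight: 1.508 servings and 2.608 servings → $2.05.
banana + tempeh with both tight: 0.6522 servings and 4.341 servings → $4.22.
black beans + tempeh: the both-tight solution has a negative serving — not a feasible corner.
The minimum over all feasible corners is $1.40.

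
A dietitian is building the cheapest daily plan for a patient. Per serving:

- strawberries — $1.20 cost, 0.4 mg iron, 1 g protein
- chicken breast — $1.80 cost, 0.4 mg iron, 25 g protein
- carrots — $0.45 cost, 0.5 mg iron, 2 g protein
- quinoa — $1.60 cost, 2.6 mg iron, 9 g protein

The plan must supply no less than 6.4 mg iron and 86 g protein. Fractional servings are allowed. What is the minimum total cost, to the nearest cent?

$8.14

This is a tiny linear program; its minimum lies at a vertex of the feasible set. List the vertices and price them.
strawberries only: max(6.4/0.4, 86/1) = 86 servings → $103.20.
chicken breast only: max(6.4/0.4, 86/25) = 16 servings → $28.80.
carrots only: max(6.4/0.5, 86/2) = 43 servings → $19.35.
quinoa only: max(6.4/2.6, 86/9) = 9.556 servings → $15.29.
strawberries + chicken breast with both tight: 13.08 servings and 2.917 servings → $20.95.
strawberries + carrots: intersection lies outside the first quadrant.
strawberries + quinoa with both targets exact would need a negative amount; discard.
chicken breast + carrots with both tight: 2.581 servings and 10.74 servings → $9.48.
chicken breast + quinoa with both tight: 2.704 servings and 2.046 servings → $8.14.
carrots + quinoa: the both-tight solution has a negative serving — not a feasible corner.
So the least-cost plan costs $8.14.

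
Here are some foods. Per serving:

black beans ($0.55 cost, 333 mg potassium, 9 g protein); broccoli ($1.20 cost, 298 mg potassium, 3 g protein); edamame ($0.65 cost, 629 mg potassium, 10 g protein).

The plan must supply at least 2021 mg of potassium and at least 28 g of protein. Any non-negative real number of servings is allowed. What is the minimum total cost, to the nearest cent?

The cheapest plan sits at a corner of the feasible region — with two constraints it uses at most two foods.
black beans only: max(2021/333, 28/9) = 6.069 servings → $3.34.
broccoli only: max(2021/298, 28/3) = 9.333 servings → $11.20.
edamame only: max(2021/629, 28/10) = 3.213 servings → $2.09.
black beans + broccoli with both tight: 1.355 servings and 5.267 servings → $7.07.
black beans + edamame: intersection lies outside the first quadrant.
broccoli + edamame with both tight: 2.377 servings and 2.087 servings → $4.21.
Cheapest feasible corner: $2.09.

$2.09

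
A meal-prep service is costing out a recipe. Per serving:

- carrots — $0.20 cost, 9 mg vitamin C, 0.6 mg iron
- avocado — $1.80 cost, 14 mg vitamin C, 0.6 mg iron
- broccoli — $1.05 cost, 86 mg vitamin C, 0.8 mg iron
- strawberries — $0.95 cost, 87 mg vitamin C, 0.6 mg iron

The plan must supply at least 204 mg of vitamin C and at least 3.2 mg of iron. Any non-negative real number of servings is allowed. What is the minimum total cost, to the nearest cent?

Minimising a linear cost over {vitamin C ≥ 204, iron ≥ 3.2, servings ≥ 0} — the optimum is at a vertex, using one or two foods.
carrots only: max(204/9, 3.2/0.6) = 22.67 servings → $4.53.
avocado only: max(204/14, 3.2/0.6) = 14.57 servings → $26.23.
broccoli only: max(204/86, 3.2/0.8) = 4 servings → $4.20.
strawberries only: max(204/87, 3.2/0.6) = 5.333 servings → $5.07.
carrots + avocado with both targets exact would need a negative amount; discard.
carrots + broccoli with both tight: 2.523 servings and 2.108 servings → $2.72.
carrots + strawberries with both tight: 3.333 servings and 2 servings → $2.57.
avocado + broccoli with both tight: 2.772 servings and 1.921 servings → $7.01.
avocado + strawberries with both tight: 3.562 servings and 1.772 servings → $8.09.
broccoli + strawberries with both targets exact would need a negative amount; discard.
So the least-cost plan costs $2.57.

$2.57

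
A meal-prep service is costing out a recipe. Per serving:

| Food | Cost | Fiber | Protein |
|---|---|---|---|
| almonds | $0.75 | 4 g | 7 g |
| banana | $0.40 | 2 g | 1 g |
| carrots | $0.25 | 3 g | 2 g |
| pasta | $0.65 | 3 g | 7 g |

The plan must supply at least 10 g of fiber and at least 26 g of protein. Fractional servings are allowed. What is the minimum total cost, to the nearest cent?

$2.41

Compare the cost at each extreme point of the feasible region.
almonds only: max(10/4, 26/7) = 3.714 servings → $2.79.
banana only: max(10/2, 26/1) = 26 servings → $10.40.
carrots only: max(10/3, 26/2) = 13 servings → $3.25.
pasta only: max(10/3, 26/7) = 3.714 servings → $2.41.
almonds + banana: intersection lies outside the first quadrant.
almonds + carrots: the both-tight solution has a negative serving — not a feasible corner.
almonds + pasta: the both-tight solution has a negative serving — not a feasible corner.
banana + carrots with both targets exact would need a negative amount; discard.
banana + pasta with both targets exact would need a negative amount; discard.
carrots + pasta: the both-tight solution has a negative serving — not a feasible corner.
So the least-cost plan costs $2.41.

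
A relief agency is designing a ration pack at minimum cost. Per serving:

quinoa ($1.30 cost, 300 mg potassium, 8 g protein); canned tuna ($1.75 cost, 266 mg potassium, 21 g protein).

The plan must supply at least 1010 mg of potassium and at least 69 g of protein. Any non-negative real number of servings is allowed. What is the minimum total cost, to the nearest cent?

Check every corner: each single food scaled to meet both minima, and each pair solved so both constraints bind.
quinoa only: max(1010/300, 69/8) = 8.625 servings → $11.21.
canned tuna only: max(1010/266, 69/21) = 3.797 servings → $6.64.
quinoa + canned tuna with both tight: 0.6846 servings and 3.025 servings → $6.18.
The minimum over all feasible corners is $6.18.

$6.18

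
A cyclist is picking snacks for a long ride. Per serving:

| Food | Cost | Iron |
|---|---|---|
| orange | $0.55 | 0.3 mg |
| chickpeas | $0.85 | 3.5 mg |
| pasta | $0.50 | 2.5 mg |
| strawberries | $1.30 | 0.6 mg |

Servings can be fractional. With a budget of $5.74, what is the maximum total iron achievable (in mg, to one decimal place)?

28.7 mg

Iron per dollar: pasta 5, chickpeas 4.118, orange 0.5455, strawberries 0.4615.
With no serving limits, spend the whole cost allowance on pasta: $5.74 / $0.50 × 2.5 mg = 28.7 mg.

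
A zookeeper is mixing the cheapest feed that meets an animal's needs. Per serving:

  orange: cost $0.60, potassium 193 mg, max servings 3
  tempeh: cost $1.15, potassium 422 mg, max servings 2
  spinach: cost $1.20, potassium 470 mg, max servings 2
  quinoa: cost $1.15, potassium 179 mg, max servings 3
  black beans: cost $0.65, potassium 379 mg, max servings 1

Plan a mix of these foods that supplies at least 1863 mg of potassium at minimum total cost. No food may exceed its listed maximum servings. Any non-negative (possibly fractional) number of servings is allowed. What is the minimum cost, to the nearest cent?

$4.53

Cost per mg of potassium: black beans $0.0017, spinach $0.0026, tempeh $0.0027, orange $0.0031, quinoa $0.0064.
Take 1 serving of black beans: +379.0 mg potassium for $0.65 (total $0.65, still need 1484.0 mg).
Take 2 servings of spinach: +940.0 mg potassium for $2.40 (total $3.05, still need 544.0 mg).
Take 1.289 servings of tempeh: +544.0 mg potassium for $1.48 (total $4.53, still need 0.0 mg).
Greedy by cheapest-per-mg is optimal for a single linear constraint, so the minimum cost is $4.53.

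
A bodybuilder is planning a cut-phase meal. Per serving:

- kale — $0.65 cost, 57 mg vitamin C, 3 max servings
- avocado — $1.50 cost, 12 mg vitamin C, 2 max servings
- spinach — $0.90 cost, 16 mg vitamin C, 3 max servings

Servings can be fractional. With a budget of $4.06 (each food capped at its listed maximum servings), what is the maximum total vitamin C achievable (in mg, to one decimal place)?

Vitamin C per dollar: kale 87.69, spinach 17.78, avocado 8.
Take 3 servings of kale: spends $1.95, +171.0 mg vitamin C (running total 171.0 mg).
Take 2.344 servings of spinach: spends $2.11, +37.5 mg vitamin C (running total 208.5 mg).
Filling greedily by vitamin C-per-dollar is optimal for one linear limit, giving 208.5 mg.

208.5 mg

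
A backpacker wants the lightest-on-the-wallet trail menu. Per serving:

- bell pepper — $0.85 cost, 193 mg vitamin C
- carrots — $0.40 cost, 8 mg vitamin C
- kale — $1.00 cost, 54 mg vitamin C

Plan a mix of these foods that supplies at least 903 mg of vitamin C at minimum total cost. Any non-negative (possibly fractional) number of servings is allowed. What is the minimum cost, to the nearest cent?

$3.98

Cost per mg of vitamin C: bell pepper $0.0044, kale $0.0185, carrots $0.0500.
With no serving limits, use only bell pepper: 903 mg / 193 mg = 4.679 servings × $0.85 = $3.98.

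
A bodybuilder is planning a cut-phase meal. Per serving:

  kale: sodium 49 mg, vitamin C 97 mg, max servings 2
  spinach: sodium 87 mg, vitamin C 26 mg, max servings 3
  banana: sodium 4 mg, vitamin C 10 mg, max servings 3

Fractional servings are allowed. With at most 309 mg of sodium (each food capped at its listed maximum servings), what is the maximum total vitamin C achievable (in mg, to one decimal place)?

Vitamin C per mg sodium: banana 2.5, kale 1.98, spinach 0.2989.
Take 3 servings of banana: uses 12 mg sodium, +30.0 mg vitamin C (running total 30.0 mg).
Take 2 servings of kale: uses 98 mg sodium, +194.0 mg vitamin C (running total 224.0 mg).
Take 2.287 servings of spinach: uses 199 mg sodium, +59.5 mg vitamin C (running total 283.5 mg).
Greedy by best ratio exhausts the sodium allowance optimally: 283.5 mg.

283.5 mg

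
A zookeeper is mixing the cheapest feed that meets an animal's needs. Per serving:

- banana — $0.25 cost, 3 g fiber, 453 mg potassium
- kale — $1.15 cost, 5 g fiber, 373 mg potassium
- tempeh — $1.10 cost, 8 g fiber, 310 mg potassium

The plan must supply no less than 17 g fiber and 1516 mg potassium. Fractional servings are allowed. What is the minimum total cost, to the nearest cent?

Check every corner: each single food scaled to meet both minima, and each pair solved so both constraints bind.
banana only: max(17/3, 1516/453) = 5.667 servings → $1.42.
kale only: max(17/5, 1516/373) = 4.064 servings → $4.67.
tempeh only: max(17/8, 1516/310) = 4.89 servings → $5.38.
banana + kale with both tight: 1.081 servings and 2.751 servings → $3.43.
banana + tempeh with both tight: 2.546 servings and 1.17 servings → $1.92.
kale + tempeh: intersection lies outside the first quadrant.
Cheapest feasible corner: $1.42.

$1.42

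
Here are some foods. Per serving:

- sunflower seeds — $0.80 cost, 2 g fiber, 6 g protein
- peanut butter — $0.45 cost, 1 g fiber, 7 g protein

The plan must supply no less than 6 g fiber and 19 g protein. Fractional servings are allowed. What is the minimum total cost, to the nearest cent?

A basic optimal solution has at most two foods positive. Try each food alone and each pair with both targets met exactly.
sunflower seeds only: max(6/2, 19/6) = 3.167 servings → $2.53.
peanut butter only: max(6/1, 19/7) = 6 servings → $2.70.
sunflower seeds + peanut butter with both tight: 2.875 servings and 0.25 servings → $2.41.
The minimum over all feasible corners is $2.41.

$2.41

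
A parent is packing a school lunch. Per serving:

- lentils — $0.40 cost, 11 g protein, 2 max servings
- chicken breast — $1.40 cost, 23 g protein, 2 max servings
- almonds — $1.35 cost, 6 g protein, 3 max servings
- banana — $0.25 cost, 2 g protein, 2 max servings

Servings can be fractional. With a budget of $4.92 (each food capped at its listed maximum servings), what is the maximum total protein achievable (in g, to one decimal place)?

Protein per dollar: lentils 27.5, chicken breast 16.43, banana 8, almonds 4.444.
Take 2 servings of lentils: spends $0.80, +22.0 g protein (running total 22.0 g).
Take 2 servings of chicken breast: spends $2.80, +46.0 g protein (running total 68.0 g).
Take 2 servings of banana: spends $0.50, +4.0 g protein (running total 72.0 g).
Take 0.6074 servings of almonds: spends $0.82, +3.6 g protein (running total 75.6 g).
Greedy by best ratio exhausts the cost allowance optimally: 75.6 g.

75.6 g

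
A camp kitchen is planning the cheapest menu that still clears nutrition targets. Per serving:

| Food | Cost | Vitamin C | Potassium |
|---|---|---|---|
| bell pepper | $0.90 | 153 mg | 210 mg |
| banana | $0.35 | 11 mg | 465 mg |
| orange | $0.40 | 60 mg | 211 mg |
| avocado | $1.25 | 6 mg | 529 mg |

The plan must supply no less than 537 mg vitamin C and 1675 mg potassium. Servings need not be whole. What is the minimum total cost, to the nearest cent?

A basic optimal solution has at most two foods positive. Try each food alone and each pair with both targets met exactly.
bell pepper only: max(537/153, 1675/210) = 7.976 servings → $7.18.
banana only: max(537/11, 1675/465) = 48.82 servings → $17.09.
orange only: max(537/60, 1675/211) = 8.95 servings → $3.58.
avocado only: max(537/6, 1675/529) = 89.5 servings → $111.88.
bell pepper + banana with both tight: 3.36 servings and 2.085 servings → $3.75.
bell pepper + orange with both tight: 0.6507 servings and 7.291 servings → $3.50.
bell pepper + avocado with both tight: 3.439 servings and 1.801 servings → $5.35.
banana + orange with both targets exact would need a negative amount; discard.
banana + avocado: intersection lies outside the first quadrant.
orange + avocado: the both-tight solution has a negative serving — not a feasible corner.
So the least-cost plan costs $3.50.

$3.50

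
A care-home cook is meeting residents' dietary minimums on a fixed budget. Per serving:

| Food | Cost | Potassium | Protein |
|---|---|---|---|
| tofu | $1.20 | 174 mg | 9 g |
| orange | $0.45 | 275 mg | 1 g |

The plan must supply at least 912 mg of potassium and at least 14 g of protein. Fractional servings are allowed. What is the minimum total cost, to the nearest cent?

$2.66

At the optimum either one food covers both requirements or two foods hit both targets exactly; no other combination can be cheaper.
tofu only: max(912/174, 14/9) = 5.241 servings → $6.29.
orange only: max(912/275, 14/1) = 14 servings → $6.30.
tofu + orange with both tight: 1.277 servings and 2.508 servings → $2.66.
The minimum over all feasible corners is $2.66.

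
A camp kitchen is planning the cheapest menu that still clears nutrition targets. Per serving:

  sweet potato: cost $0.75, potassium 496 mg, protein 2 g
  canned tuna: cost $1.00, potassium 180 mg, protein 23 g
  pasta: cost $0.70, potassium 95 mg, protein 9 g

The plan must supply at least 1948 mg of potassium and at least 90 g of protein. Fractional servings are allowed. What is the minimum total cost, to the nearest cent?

sweet potato only: max(1948/496, 90/2) = 45 servings → $33.75.
canned tuna only: max(1948/180, 90/23) = 10.82 servings → $10.82.
pasta only: max(1948/95, 90/9) = 20.51 servings → $14.35.
sweet potato + canned tuna with both tight: 2.589 servings and 3.688 servings → $5.63.
sweet potato + pasta with both tight: 2.102 servings and 9.533 servings → $8.25.
canned tuna + pasta: the both-tight solution has a negative serving — not a feasible corner.
The minimum over all feasible corners is $5.63.

$5.63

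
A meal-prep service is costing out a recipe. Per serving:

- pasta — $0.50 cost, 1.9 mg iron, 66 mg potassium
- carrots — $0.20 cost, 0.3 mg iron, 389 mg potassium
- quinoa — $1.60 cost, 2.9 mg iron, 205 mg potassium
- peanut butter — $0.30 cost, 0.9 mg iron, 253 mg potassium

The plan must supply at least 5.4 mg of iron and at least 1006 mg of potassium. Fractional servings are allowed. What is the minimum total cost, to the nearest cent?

Check every corner: each single food scaled to meet both minima, and each pair solved so both constraints bind.
pasta only: max(5.4/1.9, 1006/66) = 15.24 servings → $7.62.
carrots only: max(5.4/0.3, 1006/389) = 18 servings → $3.60.
quinoa only: max(5.4/2.9, 1006/205) = 4.907 servings → $7.85.
peanut butter only: max(5.4/0.9, 1006/253) = 6 servings → $1.80.
pasta + carrots with both tight: 2.501 servings and 2.162 servings → $1.68.
pasta + quinoa with both targets exact would need a negative amount; discard.
pasta + peanut butter with both tight: 1.094 servings and 3.691 servings → $1.65.
carrots + quinoa with both tight: 1.697 servings and 1.686 servings → $3.04.
carrots + peanut butter: intersection lies outside the first quadrant.
quinoa + peanut butter with both tight: 0.839 servings and 3.296 servings → $2.33.
Cheapest feasible corner: $1.65.

$1.65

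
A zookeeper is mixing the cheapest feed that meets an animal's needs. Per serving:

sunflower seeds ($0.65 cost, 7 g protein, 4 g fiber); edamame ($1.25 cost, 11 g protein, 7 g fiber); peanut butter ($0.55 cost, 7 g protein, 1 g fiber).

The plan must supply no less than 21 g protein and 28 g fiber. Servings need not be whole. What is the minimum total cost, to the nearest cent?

sunflower seeds only: max(21/7, 28/4) = 7 servings → $4.55.
edamame only: max(21/11, 28/7) = 4 servings → $5.00.
peanut butter only: max(21/7, 28/1) = 28 servings → $15.40.
sunflower seeds + edamame with both targets exact would need a negative amount; discard.
sunflower seeds + peanut butter: the both-tight solution has a negative serving — not a feasible corner.
edamame + peanut butter: the both-tight solution has a negative serving — not a feasible corner.
The minimum over all feasible corners is $4.55.

$4.55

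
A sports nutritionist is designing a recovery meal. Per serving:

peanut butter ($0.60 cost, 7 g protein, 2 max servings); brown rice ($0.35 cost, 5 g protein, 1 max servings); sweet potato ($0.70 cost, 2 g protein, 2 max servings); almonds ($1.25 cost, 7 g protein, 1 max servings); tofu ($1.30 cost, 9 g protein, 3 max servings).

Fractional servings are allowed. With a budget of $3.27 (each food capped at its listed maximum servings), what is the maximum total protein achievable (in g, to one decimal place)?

30.9 g

Protein per dollar: brown rice 14.29, peanut butter 11.67, tofu 6.923, almonds 5.6, sweet potato 2.857.
Take 1 serving of brown rice: spends $0.35, +5.0 g protein (running total 5.0 g).
Take 2 servings of peanut butter: spends $1.20, +14.0 g protein (running total 19.0 g).
Take 1.323 servings of tofu: spends $1.72, +11.9 g protein (running total 30.9 g).
Greedy by best ratio exhausts the cost allowance optimally: 30.9 g.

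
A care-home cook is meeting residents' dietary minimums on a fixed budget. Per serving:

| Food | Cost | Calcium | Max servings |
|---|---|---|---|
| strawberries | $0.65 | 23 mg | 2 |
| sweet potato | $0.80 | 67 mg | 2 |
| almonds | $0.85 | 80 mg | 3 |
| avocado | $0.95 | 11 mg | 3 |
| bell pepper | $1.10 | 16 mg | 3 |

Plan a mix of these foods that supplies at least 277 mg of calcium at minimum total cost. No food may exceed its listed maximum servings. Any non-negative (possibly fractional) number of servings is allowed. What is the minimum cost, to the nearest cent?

$2.99

Cost per mg of calcium: almonds $0.0106, sweet potato $0.0119, strawberries $0.0283, bell pepper $0.0688, avocado $0.0864.
Take 3 servings of almonds: +240.0 mg calcium for $2.55 (total $2.55, still need 37.0 mg).
Take 0.5522 servings of sweet potato: +37.0 mg calcium for $0.44 (total $2.99, still need 0.0 mg).
Greedy by cheapest-per-mg is optimal for a single linear constraint, so the minimum cost is $2.99.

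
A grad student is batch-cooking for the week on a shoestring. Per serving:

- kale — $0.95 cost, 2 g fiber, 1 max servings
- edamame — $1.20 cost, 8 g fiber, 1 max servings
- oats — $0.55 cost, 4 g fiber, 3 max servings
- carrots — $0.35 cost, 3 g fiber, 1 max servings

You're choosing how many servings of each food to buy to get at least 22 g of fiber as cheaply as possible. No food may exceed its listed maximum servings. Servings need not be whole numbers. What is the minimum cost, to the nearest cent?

$3.05

Cost per g of fiber: carrots $0.1167, oats $0.1375, edamame $0.1500, kale $0.4750.
Take 1 serving of carrots: +3.0 g fiber for $0.35 (total $0.35, still need 19.0 g).
Take 3 servings of oats: +12.0 g fiber for $1.65 (total $2.00, still need 7.0 g).
Take 0.875 servings of edamame: +7.0 g fiber for $1.05 (total $3.05, still need 0.0 g).
Filling from the cheapest source first is optimal under one linear minimum: $3.05.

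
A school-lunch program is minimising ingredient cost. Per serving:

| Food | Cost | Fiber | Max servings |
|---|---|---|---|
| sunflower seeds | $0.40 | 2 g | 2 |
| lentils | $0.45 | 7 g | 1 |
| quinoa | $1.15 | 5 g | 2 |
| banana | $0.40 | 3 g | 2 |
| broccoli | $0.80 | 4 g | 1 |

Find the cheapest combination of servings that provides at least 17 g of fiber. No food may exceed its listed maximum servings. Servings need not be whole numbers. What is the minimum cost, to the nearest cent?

$2.05

Cost per g of fiber: lentils $0.0643, banana $0.1333, sunflower seeds $0.2000, broccoli $0.2000, quinoa $0.2300.
Take 1 serving of lentils: +7.0 g fiber for $0.45 (total $0.45, still need 10.0 g).
Take 2 servings of banana: +6.0 g fiber for $0.80 (total $1.25, still need 4.0 g).
Take 2 servings of sunflower seeds: +4.0 g fiber for $0.80 (total $2.05, still need 0.0 g).
Filling from the cheapest source first is optimal under one linear minimum: $2.05.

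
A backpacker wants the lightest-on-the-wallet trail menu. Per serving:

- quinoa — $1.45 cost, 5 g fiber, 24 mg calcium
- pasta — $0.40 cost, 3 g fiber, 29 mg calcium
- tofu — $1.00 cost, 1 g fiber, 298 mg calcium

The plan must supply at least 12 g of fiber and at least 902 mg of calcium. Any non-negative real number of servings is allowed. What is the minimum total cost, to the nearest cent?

$3.96

The cheapest plan sits at a corner of the feasible region — with two constraints it uses at most two foods.
quinoa only: max(12/5, 902/24) = 37.58 servings → $54.50.
pasta only: max(12/3, 902/29) = 31.1 servings → $12.44.
tofu only: max(12/1, 902/298) = 12 servings → $12.00.
quinoa + pasta: the both-tight solution has a negative serving — not a feasible corner.
quinoa + tofu with both tight: 1.824 servings and 2.88 servings → $5.52.
pasta + tofu with both tight: 3.091 servings and 2.726 servings → $3.96.
So the least-cost plan costs $3.96.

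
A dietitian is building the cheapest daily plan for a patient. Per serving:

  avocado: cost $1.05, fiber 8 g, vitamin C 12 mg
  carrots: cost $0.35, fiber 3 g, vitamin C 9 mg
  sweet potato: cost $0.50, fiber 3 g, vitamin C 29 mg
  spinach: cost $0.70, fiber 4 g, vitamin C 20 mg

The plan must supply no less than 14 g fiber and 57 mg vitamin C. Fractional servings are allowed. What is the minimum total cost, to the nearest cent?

$1.75

This is a tiny linear program; its minimum lies at a vertex of the feasible set. List the vertices and price them.
avocado only: max(14/8, 57/12) = 4.75 servings → $4.99.
carrots only: max(14/3, 57/9) = 6.333 servings → $2.22.
sweet potato only: max(14/3, 57/29) = 4.667 servings → $2.33.
spinach only: max(14/4, 57/20) = 3.5 servings → $2.45.
avocado + carrots: intersection lies outside the first quadrant.
avocado + sweet potato with both tight: 1.199 servings and 1.469 servings → $1.99.
avocado + spinach with both tight: 0.4643 servings and 2.571 servings → $2.29.
carrots + sweet potato with both tight: 3.917 servings and 0.75 servings → $1.75.
carrots + spinach with both tight: 2.167 servings and 1.875 servings → $2.07.
sweet potato + spinach: the both-tight solution has a negative serving — not a feasible corner.
So the least-cost plan costs $1.75.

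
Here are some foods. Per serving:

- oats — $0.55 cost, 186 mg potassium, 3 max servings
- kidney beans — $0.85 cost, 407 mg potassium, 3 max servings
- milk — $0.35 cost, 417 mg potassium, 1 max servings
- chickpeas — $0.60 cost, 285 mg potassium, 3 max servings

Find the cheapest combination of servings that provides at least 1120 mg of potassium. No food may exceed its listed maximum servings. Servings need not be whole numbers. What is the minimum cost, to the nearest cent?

$1.82

Cost per mg of potassium: milk $0.0008, kidney beans $0.0021, chickpeas $0.0021, oats $0.0030.
Take 1 serving of milk: +417.0 mg potassium for $0.35 (total $0.35, still need 703.0 mg).
Take 1.727 servings of kidney beans: +703.0 mg potassium for $1.47 (total $1.82, still need 0.0 mg).
Greedy by cheapest-per-mg is optimal for a single linear constraint, so the minimum cost is $1.82.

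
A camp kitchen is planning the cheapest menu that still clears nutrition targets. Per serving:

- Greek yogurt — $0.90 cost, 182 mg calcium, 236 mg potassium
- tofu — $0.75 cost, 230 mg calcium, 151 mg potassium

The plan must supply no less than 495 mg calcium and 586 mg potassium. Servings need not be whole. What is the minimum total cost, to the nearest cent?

A basic optimal solution has at most two foods positive. Try each food alone and each pair with both targets met exactly.
Greek yogurt only: max(495/182, 586/236) = 2.72 servings → $2.45.
tofu only: max(495/230, 586/151) = 3.881 servings → $2.91.
Greek yogurt + tofu with both tight: 2.24 servings and 0.3794 servings → $2.30.
The minimum over all feasible corners is $2.30.

$2.30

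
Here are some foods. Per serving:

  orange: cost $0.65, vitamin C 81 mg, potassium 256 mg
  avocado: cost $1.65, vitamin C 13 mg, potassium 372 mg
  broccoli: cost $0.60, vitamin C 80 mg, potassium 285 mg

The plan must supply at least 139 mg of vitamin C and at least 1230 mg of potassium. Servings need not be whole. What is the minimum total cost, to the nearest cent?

For a min-cost LP with two ≥-constraints, a basic feasible solution has at most two positive variables.
orange only: max(139/81, 1230/256) = 4.805 servings → $3.12.
avocado only: max(139/13, 1230/372) = 10.69 servings → $17.64.
broccoli only: max(139/80, 1230/285) = 4.316 servings → $2.59.
orange + avocado with both tight: 1.333 servings and 2.389 servings → $4.81.
orange + broccoli: the both-tight solution has a negative serving — not a feasible corner.
avocado + broccoli with both tight: 2.256 servings and 1.371 servings → $4.55.
Cheapest feasible corner: $2.59.

$2.59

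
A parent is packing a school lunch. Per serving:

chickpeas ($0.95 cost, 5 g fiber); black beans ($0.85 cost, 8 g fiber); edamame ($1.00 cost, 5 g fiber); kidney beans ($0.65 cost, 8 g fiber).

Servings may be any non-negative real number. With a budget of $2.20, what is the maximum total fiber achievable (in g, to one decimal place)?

27.1 g

Fiber per dollar: kidney beans 12.31, black beans 9.412, chickpeas 5.263, edamame 5.
With no serving limits, spend the whole cost allowance on kidney beans: $2.20 / $0.65 × 8 g = 27.1 g.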